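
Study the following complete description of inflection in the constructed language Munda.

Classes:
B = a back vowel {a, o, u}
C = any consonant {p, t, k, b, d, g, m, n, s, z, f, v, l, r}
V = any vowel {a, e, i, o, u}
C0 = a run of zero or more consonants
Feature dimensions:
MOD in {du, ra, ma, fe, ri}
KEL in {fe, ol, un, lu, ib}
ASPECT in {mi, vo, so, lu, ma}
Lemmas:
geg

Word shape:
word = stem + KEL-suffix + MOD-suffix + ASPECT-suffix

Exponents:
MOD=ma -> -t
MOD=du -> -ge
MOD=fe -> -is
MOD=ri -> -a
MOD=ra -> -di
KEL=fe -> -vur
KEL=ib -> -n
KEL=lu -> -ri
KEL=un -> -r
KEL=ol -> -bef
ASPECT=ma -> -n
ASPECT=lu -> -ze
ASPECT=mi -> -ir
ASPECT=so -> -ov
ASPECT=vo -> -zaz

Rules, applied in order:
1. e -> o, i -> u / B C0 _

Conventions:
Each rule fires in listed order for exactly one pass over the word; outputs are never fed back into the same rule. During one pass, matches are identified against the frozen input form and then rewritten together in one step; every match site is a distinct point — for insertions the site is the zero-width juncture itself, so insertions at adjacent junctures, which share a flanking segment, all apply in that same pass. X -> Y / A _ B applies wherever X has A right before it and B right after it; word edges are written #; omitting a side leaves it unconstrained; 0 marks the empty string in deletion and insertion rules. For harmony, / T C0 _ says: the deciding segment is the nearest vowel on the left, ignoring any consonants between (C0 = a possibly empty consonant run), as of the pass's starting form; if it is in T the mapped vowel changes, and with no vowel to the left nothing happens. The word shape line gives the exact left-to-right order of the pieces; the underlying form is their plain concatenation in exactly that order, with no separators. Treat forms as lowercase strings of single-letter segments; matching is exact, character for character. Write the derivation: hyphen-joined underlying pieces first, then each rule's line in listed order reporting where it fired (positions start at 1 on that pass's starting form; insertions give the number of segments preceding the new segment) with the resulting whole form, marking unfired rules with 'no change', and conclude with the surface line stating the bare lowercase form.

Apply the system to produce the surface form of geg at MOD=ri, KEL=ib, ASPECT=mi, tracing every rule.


underlying: geg-n-a-ir
1. e -> o, i -> u / B C0 _: fires at position(s) 6: gegnaur
surface: gegnaur


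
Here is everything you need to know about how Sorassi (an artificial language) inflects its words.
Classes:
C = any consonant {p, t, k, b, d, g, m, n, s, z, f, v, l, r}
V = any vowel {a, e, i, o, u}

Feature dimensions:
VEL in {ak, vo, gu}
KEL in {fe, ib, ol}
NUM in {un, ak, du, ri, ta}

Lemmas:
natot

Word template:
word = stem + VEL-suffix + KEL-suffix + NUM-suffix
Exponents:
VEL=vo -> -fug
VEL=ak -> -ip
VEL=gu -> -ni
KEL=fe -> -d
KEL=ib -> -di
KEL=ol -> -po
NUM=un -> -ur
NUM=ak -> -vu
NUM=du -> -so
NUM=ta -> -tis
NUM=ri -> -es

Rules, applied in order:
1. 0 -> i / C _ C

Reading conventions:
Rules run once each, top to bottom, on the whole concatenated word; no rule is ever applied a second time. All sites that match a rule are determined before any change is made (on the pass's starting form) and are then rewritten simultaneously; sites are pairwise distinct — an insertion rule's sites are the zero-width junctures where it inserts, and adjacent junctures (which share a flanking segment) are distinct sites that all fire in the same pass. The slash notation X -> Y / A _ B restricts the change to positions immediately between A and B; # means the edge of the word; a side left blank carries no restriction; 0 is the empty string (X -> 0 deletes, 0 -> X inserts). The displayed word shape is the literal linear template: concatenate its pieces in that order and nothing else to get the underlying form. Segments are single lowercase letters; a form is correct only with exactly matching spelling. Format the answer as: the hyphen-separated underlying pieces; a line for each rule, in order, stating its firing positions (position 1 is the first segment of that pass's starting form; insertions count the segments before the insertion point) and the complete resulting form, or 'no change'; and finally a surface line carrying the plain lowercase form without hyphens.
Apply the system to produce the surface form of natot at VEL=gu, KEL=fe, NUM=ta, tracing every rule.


underlying: natot-ni-d-tis
1. 0 -> i / C _ C: inserts after position(s) 5, 8: natotiniditis
surface: natotiniditis


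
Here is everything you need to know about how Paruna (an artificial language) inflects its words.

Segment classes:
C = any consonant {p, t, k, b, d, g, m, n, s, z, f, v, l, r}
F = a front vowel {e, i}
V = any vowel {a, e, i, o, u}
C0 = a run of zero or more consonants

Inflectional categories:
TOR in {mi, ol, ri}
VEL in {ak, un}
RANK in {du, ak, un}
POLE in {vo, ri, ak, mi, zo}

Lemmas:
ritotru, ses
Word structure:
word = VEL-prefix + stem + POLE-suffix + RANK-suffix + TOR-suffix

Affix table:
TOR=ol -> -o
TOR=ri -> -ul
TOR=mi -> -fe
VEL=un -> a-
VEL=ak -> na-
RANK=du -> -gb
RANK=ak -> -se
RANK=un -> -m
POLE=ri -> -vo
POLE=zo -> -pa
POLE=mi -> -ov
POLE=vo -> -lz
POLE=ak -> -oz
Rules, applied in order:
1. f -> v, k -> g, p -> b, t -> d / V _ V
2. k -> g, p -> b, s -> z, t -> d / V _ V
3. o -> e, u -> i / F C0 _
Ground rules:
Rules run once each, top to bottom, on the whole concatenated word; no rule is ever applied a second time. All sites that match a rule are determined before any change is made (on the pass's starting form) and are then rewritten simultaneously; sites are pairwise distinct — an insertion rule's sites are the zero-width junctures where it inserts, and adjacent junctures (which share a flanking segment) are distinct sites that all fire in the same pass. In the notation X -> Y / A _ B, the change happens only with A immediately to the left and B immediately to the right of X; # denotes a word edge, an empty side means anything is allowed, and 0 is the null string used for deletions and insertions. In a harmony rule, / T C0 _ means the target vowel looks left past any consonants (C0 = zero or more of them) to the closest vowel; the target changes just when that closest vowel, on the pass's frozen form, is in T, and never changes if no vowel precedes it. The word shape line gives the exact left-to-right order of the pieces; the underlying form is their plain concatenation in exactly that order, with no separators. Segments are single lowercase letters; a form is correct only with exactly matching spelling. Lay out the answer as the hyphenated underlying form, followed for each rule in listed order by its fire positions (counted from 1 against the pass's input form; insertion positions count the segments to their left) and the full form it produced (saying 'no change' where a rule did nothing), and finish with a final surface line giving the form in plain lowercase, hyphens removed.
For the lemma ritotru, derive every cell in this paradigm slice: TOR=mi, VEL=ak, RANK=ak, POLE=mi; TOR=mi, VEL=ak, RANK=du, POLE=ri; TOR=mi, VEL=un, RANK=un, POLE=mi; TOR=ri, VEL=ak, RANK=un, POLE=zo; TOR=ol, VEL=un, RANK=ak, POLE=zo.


cell TOR=mi, VEL=ak, RANK=ak, POLE=mi:
underlying: na-ritotru-ov-se-fe
1. f -> v, k -> g, p -> b, t -> d / V _ V: fires at position(s) 5, 14: naridotruovseve
2. k -> g, p -> b, s -> z, t -> d / V _ V: no change
3. o -> e, u -> i / F C0 _: fires at position(s) 6: naridetruovseve
surface: naridetruovseve

cell TOR=mi, VEL=ak, RANK=du, POLE=ri:
underlying: na-ritotru-vo-gb-fe
1. f -> v, k -> g, p -> b, t -> d / V _ V: fires at position(s) 5: naridotruvogbfe
2. k -> g, p -> b, s -> z, t -> d / V _ V: no change
3. o -> e, u -> i / F C0 _: fires at position(s) 6: naridetruvogbfe
surface: naridetruvogbfe

cell TOR=mi, VEL=un, RANK=un, POLE=mi:
underlying: a-ritotru-ov-m-fe
1. f -> v, k -> g, p -> b, t -> d / V _ V: fires at position(s) 4: aridotruovmfe
2. k -> g, p -> b, s -> z, t -> d / V _ V: no change
3. o -> e, u -> i / F C0 _: fires at position(s) 5: aridetruovmfe
surface: aridetruovmfe

cell TOR=ri, VEL=ak, RANK=un, POLE=zo:
underlying: na-ritotru-pa-m-ul
1. f -> v, k -> g, p -> b, t -> d / V _ V: fires at position(s) 5, 10: naridotrubamul
2. k -> g, p -> b, s -> z, t -> d / V _ V: no change
3. o -> e, u -> i / F C0 _: fires at position(s) 6: naridetrubamul
surface: naridetrubamul

cell TOR=ol, VEL=un, RANK=ak, POLE=zo:
underlying: a-ritotru-pa-se-o
1. f -> v, k -> g, p -> b, t -> d / V _ V: fires at position(s) 4, 9: aridotrubaseo
2. k -> g, p -> b, s -> z, t -> d / V _ V: fires at position(s) 11: aridotrubazeo
3. o -> e, u -> i / F C0 _: fires at position(s) 5, 13: aridetrubazee
surface: aridetrubazee


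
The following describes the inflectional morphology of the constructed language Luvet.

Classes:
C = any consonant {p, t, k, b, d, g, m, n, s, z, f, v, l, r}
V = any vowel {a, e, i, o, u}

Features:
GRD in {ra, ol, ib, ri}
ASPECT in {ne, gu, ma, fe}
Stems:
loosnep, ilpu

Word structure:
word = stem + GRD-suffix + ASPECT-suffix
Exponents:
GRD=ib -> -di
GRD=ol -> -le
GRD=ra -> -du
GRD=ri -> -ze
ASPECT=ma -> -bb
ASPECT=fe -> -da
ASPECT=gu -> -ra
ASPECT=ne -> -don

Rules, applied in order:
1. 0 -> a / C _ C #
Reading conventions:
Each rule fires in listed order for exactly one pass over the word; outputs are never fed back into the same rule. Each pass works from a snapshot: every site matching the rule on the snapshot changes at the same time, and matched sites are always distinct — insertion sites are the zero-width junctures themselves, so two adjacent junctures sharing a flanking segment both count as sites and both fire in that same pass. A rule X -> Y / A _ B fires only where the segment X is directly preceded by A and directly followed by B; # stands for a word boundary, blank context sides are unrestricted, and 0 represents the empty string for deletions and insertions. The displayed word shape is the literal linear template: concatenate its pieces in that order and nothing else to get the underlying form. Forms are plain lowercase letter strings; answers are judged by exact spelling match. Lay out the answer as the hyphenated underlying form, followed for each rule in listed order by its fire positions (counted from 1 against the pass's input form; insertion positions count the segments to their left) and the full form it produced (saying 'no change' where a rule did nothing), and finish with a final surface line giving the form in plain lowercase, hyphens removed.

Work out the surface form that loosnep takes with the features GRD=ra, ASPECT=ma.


underlying: loosnep-du-bb
1. 0 -> a / C _ C #: inserts after position(s) 10: loosnepdubab
surface: loosnepdubab


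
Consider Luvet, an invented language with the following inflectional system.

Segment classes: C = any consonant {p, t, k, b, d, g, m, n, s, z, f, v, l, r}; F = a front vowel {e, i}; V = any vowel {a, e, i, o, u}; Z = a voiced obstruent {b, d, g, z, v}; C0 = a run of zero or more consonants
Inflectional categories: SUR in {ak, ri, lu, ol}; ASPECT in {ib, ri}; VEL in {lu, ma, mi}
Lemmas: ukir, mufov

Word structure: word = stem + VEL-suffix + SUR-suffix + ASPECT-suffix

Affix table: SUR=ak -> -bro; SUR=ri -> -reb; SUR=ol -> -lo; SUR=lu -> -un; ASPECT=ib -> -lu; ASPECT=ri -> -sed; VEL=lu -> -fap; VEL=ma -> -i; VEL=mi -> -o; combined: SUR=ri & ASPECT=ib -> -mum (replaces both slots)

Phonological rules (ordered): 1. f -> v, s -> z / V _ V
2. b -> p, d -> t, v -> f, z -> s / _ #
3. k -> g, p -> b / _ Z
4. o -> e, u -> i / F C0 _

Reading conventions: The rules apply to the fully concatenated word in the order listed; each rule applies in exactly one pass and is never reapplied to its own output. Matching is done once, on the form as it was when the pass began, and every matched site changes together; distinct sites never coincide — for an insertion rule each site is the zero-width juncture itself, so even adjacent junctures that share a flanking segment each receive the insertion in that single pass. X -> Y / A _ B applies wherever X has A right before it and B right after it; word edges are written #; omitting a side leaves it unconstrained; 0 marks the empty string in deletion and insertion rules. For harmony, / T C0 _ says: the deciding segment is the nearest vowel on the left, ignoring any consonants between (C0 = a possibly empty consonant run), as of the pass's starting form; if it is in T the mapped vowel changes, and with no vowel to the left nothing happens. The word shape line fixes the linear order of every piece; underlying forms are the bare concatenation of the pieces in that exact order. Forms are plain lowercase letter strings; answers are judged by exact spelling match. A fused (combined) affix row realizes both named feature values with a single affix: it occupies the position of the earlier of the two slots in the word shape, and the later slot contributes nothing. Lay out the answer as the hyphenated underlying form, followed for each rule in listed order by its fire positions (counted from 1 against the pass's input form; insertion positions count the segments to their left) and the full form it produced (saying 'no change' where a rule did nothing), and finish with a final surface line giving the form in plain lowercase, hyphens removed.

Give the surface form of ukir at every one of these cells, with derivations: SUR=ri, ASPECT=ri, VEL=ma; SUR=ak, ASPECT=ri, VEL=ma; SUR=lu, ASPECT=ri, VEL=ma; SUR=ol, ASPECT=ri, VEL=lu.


cell SUR=ri, ASPECT=ri, VEL=ma:
underlying: ukir-i-reb-sed
1. f -> v, s -> z / V _ V: no change
2. b -> p, d -> t, v -> f, z -> s / _ #: fires at position(s) 11: ukirirebset
3. k -> g, p -> b / _ Z: no change
4. o -> e, u -> i / F C0 _: no change
surface: ukirirebset

cell SUR=ak, ASPECT=ri, VEL=ma:
underlying: ukir-i-bro-sed
1. f -> v, s -> z / V _ V: fires at position(s) 9: ukiribrozed
2. b -> p, d -> t, v -> f, z -> s / _ #: fires at position(s) 11: ukiribrozet
3. k -> g, p -> b / _ Z: no change
4. o -> e, u -> i / F C0 _: fires at position(s) 8: ukiribrezet
surface: ukiribrezet

cell SUR=lu, ASPECT=ri, VEL=ma:
underlying: ukir-i-un-sed
1. f -> v, s -> z / V _ V: no change
2. b -> p, d -> t, v -> f, z -> s / _ #: fires at position(s) 10: ukiriunset
3. k -> g, p -> b / _ Z: no change
4. o -> e, u -> i / F C0 _: fires at position(s) 6: ukiriinset
surface: ukiriinset

cell SUR=ol, ASPECT=ri, VEL=lu:
underlying: ukir-fap-lo-sed
1. f -> v, s -> z / V _ V: fires at position(s) 10: ukirfaplozed
2. b -> p, d -> t, v -> f, z -> s / _ #: fires at position(s) 12: ukirfaplozet
3. k -> g, p -> b / _ Z: no change
4. o -> e, u -> i / F C0 _: no change
surface: ukirfaplozet


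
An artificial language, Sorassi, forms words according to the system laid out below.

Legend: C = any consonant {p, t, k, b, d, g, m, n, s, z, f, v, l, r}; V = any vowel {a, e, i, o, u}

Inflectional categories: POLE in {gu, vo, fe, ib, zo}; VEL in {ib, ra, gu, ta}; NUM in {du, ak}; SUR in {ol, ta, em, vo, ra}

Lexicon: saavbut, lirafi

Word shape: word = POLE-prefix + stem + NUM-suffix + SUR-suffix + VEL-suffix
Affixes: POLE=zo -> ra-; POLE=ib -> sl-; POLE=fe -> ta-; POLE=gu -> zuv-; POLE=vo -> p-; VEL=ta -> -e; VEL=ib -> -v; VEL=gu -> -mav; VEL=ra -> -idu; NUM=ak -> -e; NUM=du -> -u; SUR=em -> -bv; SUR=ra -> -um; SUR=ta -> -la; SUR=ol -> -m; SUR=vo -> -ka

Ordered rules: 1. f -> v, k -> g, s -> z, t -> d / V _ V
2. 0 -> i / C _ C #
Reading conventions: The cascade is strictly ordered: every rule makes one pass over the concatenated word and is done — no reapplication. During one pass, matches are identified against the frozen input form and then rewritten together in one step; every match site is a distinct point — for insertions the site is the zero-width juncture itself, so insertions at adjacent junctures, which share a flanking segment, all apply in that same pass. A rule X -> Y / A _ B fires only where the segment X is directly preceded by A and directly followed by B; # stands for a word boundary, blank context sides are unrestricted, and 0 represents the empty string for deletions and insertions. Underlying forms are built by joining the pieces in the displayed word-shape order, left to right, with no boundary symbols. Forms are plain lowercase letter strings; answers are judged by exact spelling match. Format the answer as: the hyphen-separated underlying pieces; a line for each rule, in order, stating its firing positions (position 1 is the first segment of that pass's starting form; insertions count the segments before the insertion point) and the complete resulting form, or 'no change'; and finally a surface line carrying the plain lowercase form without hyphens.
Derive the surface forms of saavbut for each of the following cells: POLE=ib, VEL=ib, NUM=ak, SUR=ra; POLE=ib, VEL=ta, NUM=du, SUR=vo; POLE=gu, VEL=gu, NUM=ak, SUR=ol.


cell POLE=ib, VEL=ib, NUM=ak, SUR=ra:
underlying: sl-saavbut-e-um-v
1. f -> v, k -> g, s -> z, t -> d / V _ V: fires at position(s) 9: slsaavbudeumv
2. 0 -> i / C _ C #: inserts after position(s) 12: slsaavbudeumiv
surface: slsaavbudeumiv

cell POLE=ib, VEL=ta, NUM=du, SUR=vo:
underlying: sl-saavbut-u-ka-e
1. f -> v, k -> g, s -> z, t -> d / V _ V: fires at position(s) 9, 11: slsaavbudugae
2. 0 -> i / C _ C #: no change
surface: slsaavbudugae

cell POLE=gu, VEL=gu, NUM=ak, SUR=ol:
underlying: zuv-saavbut-e-m-mav
1. f -> v, k -> g, s -> z, t -> d / V _ V: fires at position(s) 10: zuvsaavbudemmav
2. 0 -> i / C _ C #: no change
surface: zuvsaavbudemmav


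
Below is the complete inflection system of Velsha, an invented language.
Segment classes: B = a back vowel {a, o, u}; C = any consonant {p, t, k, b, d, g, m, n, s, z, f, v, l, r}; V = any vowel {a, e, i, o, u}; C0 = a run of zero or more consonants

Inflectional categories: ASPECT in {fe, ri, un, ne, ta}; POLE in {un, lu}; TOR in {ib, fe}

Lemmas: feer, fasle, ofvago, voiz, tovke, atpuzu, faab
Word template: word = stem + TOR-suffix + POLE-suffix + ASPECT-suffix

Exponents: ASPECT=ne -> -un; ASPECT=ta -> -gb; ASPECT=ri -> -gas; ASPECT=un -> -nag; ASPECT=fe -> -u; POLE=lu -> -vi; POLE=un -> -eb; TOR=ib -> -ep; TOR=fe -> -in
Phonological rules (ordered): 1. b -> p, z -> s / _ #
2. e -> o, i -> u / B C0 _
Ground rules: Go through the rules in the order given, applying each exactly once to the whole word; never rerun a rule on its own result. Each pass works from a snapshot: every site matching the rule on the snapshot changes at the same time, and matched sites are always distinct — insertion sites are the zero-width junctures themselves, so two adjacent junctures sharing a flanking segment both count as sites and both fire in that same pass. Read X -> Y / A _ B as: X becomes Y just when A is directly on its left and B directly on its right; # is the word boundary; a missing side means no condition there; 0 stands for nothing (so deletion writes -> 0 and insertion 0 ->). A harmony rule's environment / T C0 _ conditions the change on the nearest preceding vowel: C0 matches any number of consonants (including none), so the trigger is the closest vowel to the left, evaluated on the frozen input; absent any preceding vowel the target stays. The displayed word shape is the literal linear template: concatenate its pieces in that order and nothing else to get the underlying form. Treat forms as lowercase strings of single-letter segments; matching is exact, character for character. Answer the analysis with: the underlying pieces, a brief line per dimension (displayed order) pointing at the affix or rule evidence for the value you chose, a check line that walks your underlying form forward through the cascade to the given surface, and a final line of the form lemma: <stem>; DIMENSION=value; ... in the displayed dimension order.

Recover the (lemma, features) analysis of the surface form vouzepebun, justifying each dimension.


underlying: voiz-ep-eb-un
ASPECT=ne - signalled by the affix -un
POLE=un - signalled by the affix -eb
TOR=ib - signalled by the affix -ep
check: voizepebun -> voizepebun -> vouzepebun
lemma: voiz; ASPECT=ne; POLE=un; TOR=ib


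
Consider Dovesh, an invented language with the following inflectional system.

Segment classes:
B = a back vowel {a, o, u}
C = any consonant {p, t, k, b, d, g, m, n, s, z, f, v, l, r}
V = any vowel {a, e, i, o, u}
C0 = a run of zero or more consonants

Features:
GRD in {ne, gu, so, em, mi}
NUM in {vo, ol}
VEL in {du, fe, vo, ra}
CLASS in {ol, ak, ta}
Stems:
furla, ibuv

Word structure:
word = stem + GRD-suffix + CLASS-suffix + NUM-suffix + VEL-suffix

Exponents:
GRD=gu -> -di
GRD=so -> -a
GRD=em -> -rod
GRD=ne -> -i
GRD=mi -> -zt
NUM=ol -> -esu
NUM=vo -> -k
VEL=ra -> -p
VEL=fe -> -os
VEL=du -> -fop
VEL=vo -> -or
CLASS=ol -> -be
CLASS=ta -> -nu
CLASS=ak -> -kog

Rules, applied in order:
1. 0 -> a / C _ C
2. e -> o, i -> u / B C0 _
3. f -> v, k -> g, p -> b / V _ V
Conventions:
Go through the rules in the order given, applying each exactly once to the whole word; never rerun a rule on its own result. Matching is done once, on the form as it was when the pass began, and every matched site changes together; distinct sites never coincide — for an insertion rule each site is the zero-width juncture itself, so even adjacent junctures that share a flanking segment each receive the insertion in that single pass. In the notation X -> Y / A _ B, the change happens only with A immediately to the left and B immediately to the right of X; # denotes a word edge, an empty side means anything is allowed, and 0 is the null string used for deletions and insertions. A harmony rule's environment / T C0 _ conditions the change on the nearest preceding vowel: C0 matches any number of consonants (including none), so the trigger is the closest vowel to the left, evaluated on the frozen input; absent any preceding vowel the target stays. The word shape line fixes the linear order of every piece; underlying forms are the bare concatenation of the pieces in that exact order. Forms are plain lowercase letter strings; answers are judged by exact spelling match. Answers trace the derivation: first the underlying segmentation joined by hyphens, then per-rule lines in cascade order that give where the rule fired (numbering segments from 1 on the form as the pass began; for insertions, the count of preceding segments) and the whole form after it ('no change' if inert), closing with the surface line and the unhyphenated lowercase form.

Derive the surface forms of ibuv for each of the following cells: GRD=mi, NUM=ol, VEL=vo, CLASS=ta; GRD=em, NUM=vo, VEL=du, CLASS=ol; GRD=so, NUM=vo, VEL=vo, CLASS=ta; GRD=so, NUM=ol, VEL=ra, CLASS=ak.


cell GRD=mi, NUM=ol, VEL=vo, CLASS=ta:
underlying: ibuv-zt-nu-esu-or
1. 0 -> a / C _ C: inserts after position(s) 4, 5, 6: ibuvazatanuesuor
2. e -> o, i -> u / B C0 _: fires at position(s) 12: ibuvazatanuosuor
3. f -> v, k -> g, p -> b / V _ V: no change
surface: ibuvazatanuosuor

cell GRD=em, NUM=vo, VEL=du, CLASS=ol:
underlying: ibuv-rod-be-k-fop
1. 0 -> a / C _ C: inserts after position(s) 4, 7, 10: ibuvarodabekafop
2. e -> o, i -> u / B C0 _: fires at position(s) 11: ibuvarodabokafop
3. f -> v, k -> g, p -> b / V _ V: fires at position(s) 12, 14: ibuvarodabogavop
surface: ibuvarodabogavop

cell GRD=so, NUM=vo, VEL=vo, CLASS=ta:
underlying: ibuv-a-nu-k-or
1. 0 -> a / C _ C: no change
2. e -> o, i -> u / B C0 _: no change
3. f -> v, k -> g, p -> b / V _ V: fires at position(s) 8: ibuvanugor
surface: ibuvanugor

cell GRD=so, NUM=ol, VEL=ra, CLASS=ak:
underlying: ibuv-a-kog-esu-p
1. 0 -> a / C _ C: no change
2. e -> o, i -> u / B C0 _: fires at position(s) 9: ibuvakogosup
3. f -> v, k -> g, p -> b / V _ V: fires at position(s) 6: ibuvagogosup
surface: ibuvagogosup


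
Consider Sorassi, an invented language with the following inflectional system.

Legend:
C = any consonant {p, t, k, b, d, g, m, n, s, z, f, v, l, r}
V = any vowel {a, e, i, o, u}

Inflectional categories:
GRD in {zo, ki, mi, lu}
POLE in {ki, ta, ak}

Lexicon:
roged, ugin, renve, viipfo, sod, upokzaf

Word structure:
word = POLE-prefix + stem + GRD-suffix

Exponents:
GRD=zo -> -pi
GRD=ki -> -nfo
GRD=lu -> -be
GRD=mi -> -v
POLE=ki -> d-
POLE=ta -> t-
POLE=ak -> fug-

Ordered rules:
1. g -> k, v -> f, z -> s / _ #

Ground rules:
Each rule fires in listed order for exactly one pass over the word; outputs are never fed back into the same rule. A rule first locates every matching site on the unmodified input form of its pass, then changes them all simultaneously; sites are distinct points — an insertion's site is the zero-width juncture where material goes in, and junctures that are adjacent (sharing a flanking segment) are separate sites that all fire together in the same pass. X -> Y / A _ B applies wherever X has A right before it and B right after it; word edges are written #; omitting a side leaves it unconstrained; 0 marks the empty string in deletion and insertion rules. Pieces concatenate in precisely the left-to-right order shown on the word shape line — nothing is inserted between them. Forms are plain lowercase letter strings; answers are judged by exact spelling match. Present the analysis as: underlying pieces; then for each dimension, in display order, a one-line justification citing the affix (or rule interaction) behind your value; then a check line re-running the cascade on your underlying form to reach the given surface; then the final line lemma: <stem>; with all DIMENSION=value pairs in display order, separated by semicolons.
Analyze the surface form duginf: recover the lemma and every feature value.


underlying: d-ugin-v
GRD=mi - signalled by the affix -v
POLE=ki - signalled by the affix d-
check: duginv -> duginf
lemma: ugin; GRD=mi; POLE=ki


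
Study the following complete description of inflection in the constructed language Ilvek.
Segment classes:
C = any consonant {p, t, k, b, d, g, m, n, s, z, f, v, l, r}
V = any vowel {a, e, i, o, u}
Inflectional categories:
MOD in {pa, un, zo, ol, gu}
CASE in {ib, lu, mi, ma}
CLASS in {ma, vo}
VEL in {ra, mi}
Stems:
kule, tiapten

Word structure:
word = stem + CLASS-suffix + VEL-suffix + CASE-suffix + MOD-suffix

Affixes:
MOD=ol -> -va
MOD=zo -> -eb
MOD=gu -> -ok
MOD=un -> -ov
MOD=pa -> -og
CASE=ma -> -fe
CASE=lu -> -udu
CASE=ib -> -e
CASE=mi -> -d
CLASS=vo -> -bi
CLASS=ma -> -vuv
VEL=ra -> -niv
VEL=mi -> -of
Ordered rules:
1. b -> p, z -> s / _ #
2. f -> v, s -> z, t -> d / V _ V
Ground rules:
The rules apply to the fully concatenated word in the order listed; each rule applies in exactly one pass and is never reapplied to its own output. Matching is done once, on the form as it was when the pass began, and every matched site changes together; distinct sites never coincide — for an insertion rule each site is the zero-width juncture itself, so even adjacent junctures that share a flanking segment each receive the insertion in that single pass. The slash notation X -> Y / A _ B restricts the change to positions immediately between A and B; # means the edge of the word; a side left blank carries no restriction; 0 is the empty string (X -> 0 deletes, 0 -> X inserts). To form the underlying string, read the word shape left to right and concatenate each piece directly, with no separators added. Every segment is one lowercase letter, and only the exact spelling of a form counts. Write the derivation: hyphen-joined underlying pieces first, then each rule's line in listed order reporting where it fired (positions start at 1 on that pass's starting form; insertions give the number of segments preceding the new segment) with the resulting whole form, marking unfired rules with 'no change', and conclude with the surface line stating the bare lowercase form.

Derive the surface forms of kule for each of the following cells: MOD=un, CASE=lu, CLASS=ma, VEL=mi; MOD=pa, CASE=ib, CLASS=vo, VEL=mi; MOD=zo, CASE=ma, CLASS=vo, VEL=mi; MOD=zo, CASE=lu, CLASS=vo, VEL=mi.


cell MOD=un, CASE=lu, CLASS=ma, VEL=mi:
underlying: kule-vuv-of-udu-ov
1. b -> p, z -> s / _ #: no change
2. f -> v, s -> z, t -> d / V _ V: fires at position(s) 9: kulevuvovuduov
surface: kulevuvovuduov

cell MOD=pa, CASE=ib, CLASS=vo, VEL=mi:
underlying: kule-bi-of-e-og
1. b -> p, z -> s / _ #: no change
2. f -> v, s -> z, t -> d / V _ V: fires at position(s) 8: kulebioveog
surface: kulebioveog

cell MOD=zo, CASE=ma, CLASS=vo, VEL=mi:
underlying: kule-bi-of-fe-eb
1. b -> p, z -> s / _ #: fires at position(s) 12: kulebioffeep
2. f -> v, s -> z, t -> d / V _ V: no change
surface: kulebioffeep

cell MOD=zo, CASE=lu, CLASS=vo, VEL=mi:
underlying: kule-bi-of-udu-eb
1. b -> p, z -> s / _ #: fires at position(s) 13: kulebiofuduep
2. f -> v, s -> z, t -> d / V _ V: fires at position(s) 8: kulebiovuduep
surface: kulebiovuduep


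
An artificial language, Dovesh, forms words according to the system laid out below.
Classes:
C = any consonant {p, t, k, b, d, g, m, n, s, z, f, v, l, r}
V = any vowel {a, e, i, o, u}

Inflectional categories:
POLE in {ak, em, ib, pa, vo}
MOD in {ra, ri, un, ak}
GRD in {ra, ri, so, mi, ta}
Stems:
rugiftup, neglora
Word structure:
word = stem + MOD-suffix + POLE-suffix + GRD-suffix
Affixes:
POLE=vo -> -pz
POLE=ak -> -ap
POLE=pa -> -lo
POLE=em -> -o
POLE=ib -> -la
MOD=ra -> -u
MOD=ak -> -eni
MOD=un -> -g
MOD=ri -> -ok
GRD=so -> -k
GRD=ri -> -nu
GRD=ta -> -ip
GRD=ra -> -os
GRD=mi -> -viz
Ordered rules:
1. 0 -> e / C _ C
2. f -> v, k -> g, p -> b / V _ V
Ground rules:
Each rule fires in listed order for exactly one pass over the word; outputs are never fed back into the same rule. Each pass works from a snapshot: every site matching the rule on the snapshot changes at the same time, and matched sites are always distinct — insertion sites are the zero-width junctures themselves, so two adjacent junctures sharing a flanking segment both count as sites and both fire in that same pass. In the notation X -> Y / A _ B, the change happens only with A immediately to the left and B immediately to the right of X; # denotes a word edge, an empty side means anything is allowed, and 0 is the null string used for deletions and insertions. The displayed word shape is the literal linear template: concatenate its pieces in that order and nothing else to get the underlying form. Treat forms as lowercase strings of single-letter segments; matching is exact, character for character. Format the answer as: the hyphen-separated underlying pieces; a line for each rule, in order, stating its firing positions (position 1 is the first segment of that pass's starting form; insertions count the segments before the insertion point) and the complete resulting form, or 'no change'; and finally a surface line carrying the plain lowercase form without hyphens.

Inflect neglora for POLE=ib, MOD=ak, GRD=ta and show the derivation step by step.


underlying: neglora-eni-la-ip
1. 0 -> e / C _ C: inserts after position(s) 3: negeloraenilaip
2. f -> v, k -> g, p -> b / V _ V: no change
surface: negeloraenilaip


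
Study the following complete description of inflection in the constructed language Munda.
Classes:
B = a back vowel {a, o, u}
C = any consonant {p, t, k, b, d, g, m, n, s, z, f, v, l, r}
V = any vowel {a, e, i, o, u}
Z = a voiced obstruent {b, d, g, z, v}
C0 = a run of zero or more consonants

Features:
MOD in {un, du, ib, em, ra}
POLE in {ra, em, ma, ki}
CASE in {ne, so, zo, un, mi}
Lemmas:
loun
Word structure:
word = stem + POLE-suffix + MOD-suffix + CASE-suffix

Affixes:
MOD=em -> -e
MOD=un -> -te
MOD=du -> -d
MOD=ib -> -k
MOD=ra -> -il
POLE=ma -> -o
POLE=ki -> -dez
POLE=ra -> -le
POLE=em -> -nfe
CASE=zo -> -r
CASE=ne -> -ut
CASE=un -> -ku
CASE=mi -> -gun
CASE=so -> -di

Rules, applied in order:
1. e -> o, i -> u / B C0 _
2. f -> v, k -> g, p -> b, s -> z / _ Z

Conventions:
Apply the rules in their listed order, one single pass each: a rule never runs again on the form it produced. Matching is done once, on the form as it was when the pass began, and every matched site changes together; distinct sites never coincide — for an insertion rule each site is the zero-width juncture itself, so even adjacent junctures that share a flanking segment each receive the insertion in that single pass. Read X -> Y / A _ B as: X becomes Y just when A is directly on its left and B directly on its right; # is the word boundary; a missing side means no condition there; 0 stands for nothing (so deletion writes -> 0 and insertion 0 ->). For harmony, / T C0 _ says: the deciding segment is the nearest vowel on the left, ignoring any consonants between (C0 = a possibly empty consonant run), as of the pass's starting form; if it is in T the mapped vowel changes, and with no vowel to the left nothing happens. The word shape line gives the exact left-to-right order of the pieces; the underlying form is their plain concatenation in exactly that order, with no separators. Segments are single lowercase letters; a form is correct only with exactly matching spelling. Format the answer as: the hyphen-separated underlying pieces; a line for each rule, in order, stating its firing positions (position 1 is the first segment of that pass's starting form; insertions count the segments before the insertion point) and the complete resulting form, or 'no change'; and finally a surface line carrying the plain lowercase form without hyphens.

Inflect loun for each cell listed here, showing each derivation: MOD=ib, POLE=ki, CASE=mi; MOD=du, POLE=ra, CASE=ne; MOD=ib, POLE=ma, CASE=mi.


cell MOD=ib, POLE=ki, CASE=mi:
underlying: loun-dez-k-gun
1. e -> o, i -> u / B C0 _: fires at position(s) 6: loundozkgun
2. f -> v, k -> g, p -> b, s -> z / _ Z: fires at position(s) 8: loundozggun
surface: loundozggun

cell MOD=du, POLE=ra, CASE=ne:
underlying: loun-le-d-ut
1. e -> o, i -> u / B C0 _: fires at position(s) 6: lounlodut
2. f -> v, k -> g, p -> b, s -> z / _ Z: no change
surface: lounlodut

cell MOD=ib, POLE=ma, CASE=mi:
underlying: loun-o-k-gun
1. e -> o, i -> u / B C0 _: no change
2. f -> v, k -> g, p -> b, s -> z / _ Z: fires at position(s) 6: lounoggun
surface: lounoggun


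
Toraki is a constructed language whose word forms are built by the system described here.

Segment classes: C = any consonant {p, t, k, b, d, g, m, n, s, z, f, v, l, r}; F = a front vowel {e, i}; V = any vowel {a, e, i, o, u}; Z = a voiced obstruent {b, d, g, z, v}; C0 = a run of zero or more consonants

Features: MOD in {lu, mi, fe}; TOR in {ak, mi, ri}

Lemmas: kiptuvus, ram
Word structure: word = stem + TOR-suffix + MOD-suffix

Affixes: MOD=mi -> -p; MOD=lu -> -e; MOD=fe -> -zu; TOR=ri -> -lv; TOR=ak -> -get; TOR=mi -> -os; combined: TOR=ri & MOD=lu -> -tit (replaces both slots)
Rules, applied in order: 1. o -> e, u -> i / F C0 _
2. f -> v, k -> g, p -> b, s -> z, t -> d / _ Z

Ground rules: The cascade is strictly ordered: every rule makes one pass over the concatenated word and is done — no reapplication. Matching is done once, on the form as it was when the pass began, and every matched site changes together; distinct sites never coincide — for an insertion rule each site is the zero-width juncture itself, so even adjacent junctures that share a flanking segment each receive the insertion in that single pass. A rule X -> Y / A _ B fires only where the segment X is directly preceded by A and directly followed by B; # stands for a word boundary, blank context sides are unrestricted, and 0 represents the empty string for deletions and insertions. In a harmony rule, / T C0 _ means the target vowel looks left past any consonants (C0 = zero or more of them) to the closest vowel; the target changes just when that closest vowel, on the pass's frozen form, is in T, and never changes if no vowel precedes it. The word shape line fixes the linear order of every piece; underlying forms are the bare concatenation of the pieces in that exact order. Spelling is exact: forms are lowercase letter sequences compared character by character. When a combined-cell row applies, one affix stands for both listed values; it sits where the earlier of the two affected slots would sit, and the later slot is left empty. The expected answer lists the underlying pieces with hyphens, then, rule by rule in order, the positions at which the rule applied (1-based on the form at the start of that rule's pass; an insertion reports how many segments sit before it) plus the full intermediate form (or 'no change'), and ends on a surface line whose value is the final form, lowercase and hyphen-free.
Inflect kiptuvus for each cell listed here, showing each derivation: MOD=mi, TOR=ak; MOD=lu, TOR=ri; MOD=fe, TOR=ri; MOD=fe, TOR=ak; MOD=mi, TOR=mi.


cell MOD=mi, TOR=ak:
underlying: kiptuvus-get-p
1. o -> e, u -> i / F C0 _: fires at position(s) 5: kiptivusgetp
2. f -> v, k -> g, p -> b, s -> z, t -> d / _ Z: fires at position(s) 8: kiptivuzgetp
surface: kiptivuzgetp

cell MOD=lu, TOR=ri:
underlying: kiptuvus-tit
1. o -> e, u -> i / F C0 _: fires at position(s) 5: kiptivustit
2. f -> v, k -> g, p -> b, s -> z, t -> d / _ Z: no change
surface: kiptivustit

cell MOD=fe, TOR=ri:
underlying: kiptuvus-lv-zu
1. o -> e, u -> i / F C0 _: fires at position(s) 5: kiptivuslvzu
2. f -> v, k -> g, p -> b, s -> z, t -> d / _ Z: no change
surface: kiptivuslvzu

cell MOD=fe, TOR=ak:
underlying: kiptuvus-get-zu
1. o -> e, u -> i / F C0 _: fires at position(s) 5, 13: kiptivusgetzi
2. f -> v, k -> g, p -> b, s -> z, t -> d / _ Z: fires at position(s) 8, 11: kiptivuzgedzi
surface: kiptivuzgedzi

cell MOD=mi, TOR=mi:
underlying: kiptuvus-os-p
1. o -> e, u -> i / F C0 _: fires at position(s) 5: kiptivusosp
2. f -> v, k -> g, p -> b, s -> z, t -> d / _ Z: no change
surface: kiptivusosp


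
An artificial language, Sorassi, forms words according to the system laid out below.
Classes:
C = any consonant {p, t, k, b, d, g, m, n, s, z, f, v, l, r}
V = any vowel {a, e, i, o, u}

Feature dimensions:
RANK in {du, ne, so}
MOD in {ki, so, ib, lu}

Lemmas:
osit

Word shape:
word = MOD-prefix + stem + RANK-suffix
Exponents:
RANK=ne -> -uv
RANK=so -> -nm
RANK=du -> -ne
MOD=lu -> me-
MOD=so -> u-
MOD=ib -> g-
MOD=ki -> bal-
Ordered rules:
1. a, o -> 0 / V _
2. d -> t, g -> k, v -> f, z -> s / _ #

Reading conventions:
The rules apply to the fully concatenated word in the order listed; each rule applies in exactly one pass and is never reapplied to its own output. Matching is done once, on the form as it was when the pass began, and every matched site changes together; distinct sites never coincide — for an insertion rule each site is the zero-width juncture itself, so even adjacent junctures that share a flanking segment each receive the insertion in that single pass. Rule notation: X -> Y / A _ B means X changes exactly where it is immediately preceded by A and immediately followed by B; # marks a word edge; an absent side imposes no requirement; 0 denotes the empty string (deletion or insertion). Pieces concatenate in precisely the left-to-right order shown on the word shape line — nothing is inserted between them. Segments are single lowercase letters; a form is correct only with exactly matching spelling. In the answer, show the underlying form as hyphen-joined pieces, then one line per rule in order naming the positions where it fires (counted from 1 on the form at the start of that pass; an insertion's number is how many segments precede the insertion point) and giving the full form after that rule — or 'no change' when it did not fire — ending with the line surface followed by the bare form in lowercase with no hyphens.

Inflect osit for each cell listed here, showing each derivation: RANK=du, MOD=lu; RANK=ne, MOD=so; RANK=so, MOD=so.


cell RANK=du, MOD=lu:
underlying: me-osit-ne
1. a, o -> 0 / V _: fires at position(s) 3: mesitne
2. d -> t, g -> k, v -> f, z -> s / _ #: no change
surface: mesitne

cell RANK=ne, MOD=so:
underlying: u-osit-uv
1. a, o -> 0 / V _: fires at position(s) 2: usituv
2. d -> t, g -> k, v -> f, z -> s / _ #: fires at position(s) 6: usituf
surface: usituf

cell RANK=so, MOD=so:
underlying: u-osit-nm
1. a, o -> 0 / V _: fires at position(s) 2: usitnm
2. d -> t, g -> k, v -> f, z -> s / _ #: no change
surface: usitnm


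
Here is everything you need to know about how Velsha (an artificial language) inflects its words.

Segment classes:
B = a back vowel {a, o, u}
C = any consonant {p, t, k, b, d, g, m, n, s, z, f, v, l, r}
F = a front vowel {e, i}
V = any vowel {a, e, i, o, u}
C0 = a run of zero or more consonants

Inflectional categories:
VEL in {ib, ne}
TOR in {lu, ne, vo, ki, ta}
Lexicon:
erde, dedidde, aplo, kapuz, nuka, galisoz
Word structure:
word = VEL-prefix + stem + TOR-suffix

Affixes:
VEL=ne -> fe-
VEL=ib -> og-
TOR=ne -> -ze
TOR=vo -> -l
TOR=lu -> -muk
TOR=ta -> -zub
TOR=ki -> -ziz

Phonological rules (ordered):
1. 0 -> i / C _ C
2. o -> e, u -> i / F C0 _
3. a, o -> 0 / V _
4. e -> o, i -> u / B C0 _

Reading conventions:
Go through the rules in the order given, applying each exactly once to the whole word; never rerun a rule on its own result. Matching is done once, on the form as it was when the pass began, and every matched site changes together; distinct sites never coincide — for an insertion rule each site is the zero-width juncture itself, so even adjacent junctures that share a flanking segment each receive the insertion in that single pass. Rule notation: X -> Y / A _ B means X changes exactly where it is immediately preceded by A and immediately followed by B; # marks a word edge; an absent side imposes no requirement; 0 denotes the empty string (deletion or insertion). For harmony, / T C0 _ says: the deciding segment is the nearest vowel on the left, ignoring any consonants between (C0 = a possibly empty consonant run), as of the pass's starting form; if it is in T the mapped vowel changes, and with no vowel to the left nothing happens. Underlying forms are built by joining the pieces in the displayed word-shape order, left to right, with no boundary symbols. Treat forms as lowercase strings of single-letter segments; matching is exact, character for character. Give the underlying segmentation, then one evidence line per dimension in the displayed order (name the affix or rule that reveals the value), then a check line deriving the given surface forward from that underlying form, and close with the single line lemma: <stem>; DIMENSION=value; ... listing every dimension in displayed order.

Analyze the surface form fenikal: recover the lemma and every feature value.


underlying: fe-nuka-l
VEL=ne - signalled by the affix fe-
TOR=vo - signalled by the affix -l
check: fenukal -> fenukal -> fenikal -> fenikal -> fenikal
lemma: nuka; VEL=ne; TOR=vo
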